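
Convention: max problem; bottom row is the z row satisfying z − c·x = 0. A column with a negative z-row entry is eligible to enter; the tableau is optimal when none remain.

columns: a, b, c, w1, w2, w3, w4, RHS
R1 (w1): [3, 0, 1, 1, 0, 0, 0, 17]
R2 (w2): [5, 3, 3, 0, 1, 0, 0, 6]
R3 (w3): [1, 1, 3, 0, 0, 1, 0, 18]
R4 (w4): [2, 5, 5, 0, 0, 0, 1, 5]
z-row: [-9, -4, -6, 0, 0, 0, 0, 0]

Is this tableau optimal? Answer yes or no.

no

The z-row has a negative entry -9 in column a, so it is not optimal.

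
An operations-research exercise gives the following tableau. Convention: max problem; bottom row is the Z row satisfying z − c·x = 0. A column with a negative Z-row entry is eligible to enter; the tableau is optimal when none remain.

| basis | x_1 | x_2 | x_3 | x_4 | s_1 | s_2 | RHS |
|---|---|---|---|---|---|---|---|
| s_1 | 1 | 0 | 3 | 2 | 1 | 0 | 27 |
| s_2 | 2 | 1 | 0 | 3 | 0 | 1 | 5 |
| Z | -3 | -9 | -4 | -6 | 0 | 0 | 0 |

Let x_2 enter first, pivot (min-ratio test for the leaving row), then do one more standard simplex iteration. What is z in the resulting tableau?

81

Ratio test on column x_2 — row 1: entry 0 ≤ 0; row 2: 5/1 = 5. Minimum is 5 at row 2 (s_2 leaves); pivot element 1.
Pivot on row 2; the Z-row RHS becomes 0 − (-9)·5 = 45.
Next entering variable (most negative Z-row entry -4): x_3.
Ratio test on column x_3 — row 1: 27/3 = 9; row 2: entry 0 ≤ 0. Minimum is 9 at row 1 (s_1 leaves); pivot element 3.
After the second pivot the Z-row RHS is 45 − (-4)·9 = 81.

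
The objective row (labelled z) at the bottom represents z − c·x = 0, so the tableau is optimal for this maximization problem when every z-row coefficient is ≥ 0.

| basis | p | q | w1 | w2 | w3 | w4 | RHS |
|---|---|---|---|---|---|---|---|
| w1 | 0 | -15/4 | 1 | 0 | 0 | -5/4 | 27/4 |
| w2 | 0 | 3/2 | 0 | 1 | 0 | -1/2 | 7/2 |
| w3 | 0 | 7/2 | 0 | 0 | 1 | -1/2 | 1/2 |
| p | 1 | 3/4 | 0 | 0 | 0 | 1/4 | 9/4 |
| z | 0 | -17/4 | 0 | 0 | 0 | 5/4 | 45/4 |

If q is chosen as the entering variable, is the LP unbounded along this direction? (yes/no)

no

Column q has positive entries in row(s) 2, 3, 4, so the ratio test bounds it — not unbounded.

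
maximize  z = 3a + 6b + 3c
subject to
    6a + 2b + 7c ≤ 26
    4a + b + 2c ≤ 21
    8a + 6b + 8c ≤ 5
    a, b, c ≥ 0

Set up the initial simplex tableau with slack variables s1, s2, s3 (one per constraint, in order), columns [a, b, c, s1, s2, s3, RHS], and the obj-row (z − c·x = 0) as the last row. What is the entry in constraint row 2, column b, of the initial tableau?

1

Constraint 2 has coefficient 1 on b.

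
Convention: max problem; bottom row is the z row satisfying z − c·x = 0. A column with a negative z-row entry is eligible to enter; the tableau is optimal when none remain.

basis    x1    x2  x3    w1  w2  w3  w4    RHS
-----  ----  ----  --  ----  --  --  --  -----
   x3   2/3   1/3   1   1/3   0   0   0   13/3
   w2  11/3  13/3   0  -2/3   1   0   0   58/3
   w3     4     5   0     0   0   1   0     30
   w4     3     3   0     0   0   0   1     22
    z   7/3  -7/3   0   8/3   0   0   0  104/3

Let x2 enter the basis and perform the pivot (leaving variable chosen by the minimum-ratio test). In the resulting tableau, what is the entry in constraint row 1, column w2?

Ratio test on column x2 — row 1: (13/3)/(1/3) = 13; row 2: (58/3)/(13/3) = 58/13; row 3: 30/5 = 6; row 4: 22/3 = 22/3. Minimum is 58/13 at row 2 (w2 leaves); pivot element 13/3.
Divide row 2 by 13/3; eliminate column x2 from the other rows.
Row 1 update in column w2: 0 − (1/3)·(3/13) = -1/13.

-1/13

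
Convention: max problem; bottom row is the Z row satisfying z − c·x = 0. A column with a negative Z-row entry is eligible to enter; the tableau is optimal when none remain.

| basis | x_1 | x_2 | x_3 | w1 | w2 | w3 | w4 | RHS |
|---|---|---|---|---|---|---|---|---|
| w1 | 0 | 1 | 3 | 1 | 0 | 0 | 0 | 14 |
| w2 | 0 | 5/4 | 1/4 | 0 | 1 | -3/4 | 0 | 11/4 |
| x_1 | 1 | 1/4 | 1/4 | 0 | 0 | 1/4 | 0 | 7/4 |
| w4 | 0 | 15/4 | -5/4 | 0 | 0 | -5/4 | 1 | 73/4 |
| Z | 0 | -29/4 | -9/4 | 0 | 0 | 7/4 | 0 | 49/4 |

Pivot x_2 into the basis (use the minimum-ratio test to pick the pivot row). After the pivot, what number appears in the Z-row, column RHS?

Ratio test on column x_2 — row 1: 14/1 = 14; row 2: (11/4)/(5/4) = 11/5; row 3: (7/4)/(1/4) = 7; row 4: (73/4)/(15/4) = 73/15. Minimum is 11/5 at row 2 (w2 leaves); pivot element 5/4.
Divide row 2 by 5/4; eliminate column x_2 from the other rows.
Z-row update in column RHS: 49/4 − (-29/4)·(11/5) = 141/5.

141/5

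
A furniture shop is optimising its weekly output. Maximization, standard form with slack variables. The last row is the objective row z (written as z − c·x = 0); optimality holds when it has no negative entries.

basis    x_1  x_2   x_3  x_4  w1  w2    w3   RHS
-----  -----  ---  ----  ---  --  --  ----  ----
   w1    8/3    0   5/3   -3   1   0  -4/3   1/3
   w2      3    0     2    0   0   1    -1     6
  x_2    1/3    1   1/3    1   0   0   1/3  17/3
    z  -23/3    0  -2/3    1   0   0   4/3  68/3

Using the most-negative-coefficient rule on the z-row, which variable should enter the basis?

Negative z-row entries: x_1: -23/3, x_3: -2/3.
The most negative is -23/3 in column x_1, so x_1 enters.

x_1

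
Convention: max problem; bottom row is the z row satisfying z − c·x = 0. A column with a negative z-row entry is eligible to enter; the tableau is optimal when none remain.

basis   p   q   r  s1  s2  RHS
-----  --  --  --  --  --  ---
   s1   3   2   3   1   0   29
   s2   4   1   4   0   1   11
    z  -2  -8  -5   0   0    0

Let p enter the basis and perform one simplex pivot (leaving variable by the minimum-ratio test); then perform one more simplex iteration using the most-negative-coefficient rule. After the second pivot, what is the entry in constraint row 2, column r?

4

Ratio test on column p — row 1: 29/3 = 29/3; row 2: 11/4 = 11/4. Minimum is 11/4 at row 2 (s2 leaves); pivot element 4.
Divide row 2 by 4; eliminate column p from the other rows.
Second iteration: most negative z-row entry is -15/2 in column q, so q enters.
Ratio test on column q — row 1: (83/4)/(5/4) = 83/5; row 2: (11/4)/(1/4) = 11. Minimum is 11 at row 2 (p leaves); pivot element 1/4.
Divide row 2 by 1/4; eliminate column q from the other rows.
After both pivots, the entry at constraint row 2, column r is 4.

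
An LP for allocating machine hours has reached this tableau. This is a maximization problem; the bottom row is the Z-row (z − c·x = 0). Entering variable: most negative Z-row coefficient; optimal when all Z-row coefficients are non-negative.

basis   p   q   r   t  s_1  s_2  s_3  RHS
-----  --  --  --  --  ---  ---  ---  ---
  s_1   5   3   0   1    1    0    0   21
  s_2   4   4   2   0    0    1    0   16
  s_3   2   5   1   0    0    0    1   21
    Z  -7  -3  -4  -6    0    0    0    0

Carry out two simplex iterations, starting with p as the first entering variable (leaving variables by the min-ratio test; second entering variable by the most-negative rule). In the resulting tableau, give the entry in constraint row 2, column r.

Ratio test on column p — row 1: 21/5 = 21/5; row 2: 16/4 = 4; row 3: 21/2 = 21/2. Minimum is 4 at row 2 (s_2 leaves); pivot element 4.
Divide row 2 by 4; eliminate column p from the other rows.
Second iteration: most negative Z-row entry is -6 in column t, so t enters.
Ratio test on column t — row 1: 1/1 = 1; row 2: entry 0 ≤ 0; row 3: entry 0 ≤ 0. Minimum is 1 at row 1 (s_1 leaves); pivot element 1.
Divide row 1 by 1; eliminate column t from the other rows.
After both pivots, the entry at constraint row 2, column r is 1/2.

1/2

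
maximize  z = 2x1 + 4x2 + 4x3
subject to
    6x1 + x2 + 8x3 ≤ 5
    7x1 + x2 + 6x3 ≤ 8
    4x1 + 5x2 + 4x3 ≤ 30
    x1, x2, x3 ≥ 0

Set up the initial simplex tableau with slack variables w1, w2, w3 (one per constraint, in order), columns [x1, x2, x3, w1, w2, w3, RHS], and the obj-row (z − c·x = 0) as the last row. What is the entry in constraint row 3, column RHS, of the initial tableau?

The RHS of constraint 3 is b_3 = 30.

30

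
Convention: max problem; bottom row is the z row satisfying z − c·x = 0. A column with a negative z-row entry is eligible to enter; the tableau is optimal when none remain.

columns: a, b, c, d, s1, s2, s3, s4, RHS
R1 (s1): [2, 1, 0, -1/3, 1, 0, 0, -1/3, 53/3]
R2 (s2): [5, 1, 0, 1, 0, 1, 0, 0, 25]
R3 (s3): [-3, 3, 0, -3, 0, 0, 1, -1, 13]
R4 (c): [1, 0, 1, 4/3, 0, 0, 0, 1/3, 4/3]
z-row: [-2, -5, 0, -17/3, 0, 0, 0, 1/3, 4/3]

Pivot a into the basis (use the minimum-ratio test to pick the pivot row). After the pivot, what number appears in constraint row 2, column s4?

-5/3

Ratio test on column a — row 1: (53/3)/2 = 53/6; row 2: 25/5 = 5; row 3: entry -3 ≤ 0; row 4: (4/3)/1 = 4/3. Minimum is 4/3 at row 4 (c leaves); pivot element 1.
Divide row 4 by 1; eliminate column a from the other rows.
Row 2 update in column s4: 0 − 5·(1/3) = -5/3.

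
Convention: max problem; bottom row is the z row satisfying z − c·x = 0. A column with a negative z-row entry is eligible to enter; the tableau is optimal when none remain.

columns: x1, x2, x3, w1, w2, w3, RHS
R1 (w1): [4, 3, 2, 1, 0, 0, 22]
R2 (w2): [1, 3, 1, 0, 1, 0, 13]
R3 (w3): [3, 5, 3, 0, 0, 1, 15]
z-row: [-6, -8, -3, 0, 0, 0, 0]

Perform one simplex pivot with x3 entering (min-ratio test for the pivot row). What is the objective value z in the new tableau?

15

Ratio test on column x3 — row 1: 22/2 = 11; row 2: 13/1 = 13; row 3: 15/3 = 5. Minimum is 5 at row 3 (w3 leaves); pivot element 3.
Pivot on row 3; the z-row RHS becomes 0 − (-3)·5 = 15.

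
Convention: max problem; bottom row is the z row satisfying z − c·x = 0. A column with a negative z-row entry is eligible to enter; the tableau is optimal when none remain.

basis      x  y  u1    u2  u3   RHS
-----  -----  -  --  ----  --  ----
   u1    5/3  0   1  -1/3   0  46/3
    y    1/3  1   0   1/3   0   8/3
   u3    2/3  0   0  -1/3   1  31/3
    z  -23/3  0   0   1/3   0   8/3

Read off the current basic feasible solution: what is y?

y is basic (row 2); its value is the RHS of that row, 8/3.

8/3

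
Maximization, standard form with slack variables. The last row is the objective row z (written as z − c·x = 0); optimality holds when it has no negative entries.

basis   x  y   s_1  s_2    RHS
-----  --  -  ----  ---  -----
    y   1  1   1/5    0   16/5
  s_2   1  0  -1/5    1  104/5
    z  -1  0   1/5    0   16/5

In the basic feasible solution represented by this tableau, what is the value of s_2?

104/5

s_2 is basic (row 2); its value is the RHS of that row, 104/5.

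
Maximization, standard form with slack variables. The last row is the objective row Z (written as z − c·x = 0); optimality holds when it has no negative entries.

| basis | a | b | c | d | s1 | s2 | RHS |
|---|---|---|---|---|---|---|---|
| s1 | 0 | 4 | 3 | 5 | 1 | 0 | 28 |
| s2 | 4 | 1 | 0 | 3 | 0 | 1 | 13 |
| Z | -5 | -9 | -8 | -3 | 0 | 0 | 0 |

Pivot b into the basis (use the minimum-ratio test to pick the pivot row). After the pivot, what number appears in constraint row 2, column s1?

-1/4

Ratio test on column b — row 1: 28/4 = 7; row 2: 13/1 = 13. Minimum is 7 at row 1 (s1 leaves); pivot element 4.
Divide row 1 by 4; eliminate column b from the other rows.
Row 2 update in column s1: 0 − 1·(1/4) = -1/4.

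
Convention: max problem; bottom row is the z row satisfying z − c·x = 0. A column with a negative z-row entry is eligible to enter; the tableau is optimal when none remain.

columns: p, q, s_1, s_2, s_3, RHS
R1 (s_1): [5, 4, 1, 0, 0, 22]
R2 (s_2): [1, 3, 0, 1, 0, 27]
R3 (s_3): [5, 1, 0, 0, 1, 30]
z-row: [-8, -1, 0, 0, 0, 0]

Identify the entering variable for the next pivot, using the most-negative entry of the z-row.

p

Negative z-row entries: p: -8, q: -1.
The most negative is -8 in column p, so p enters.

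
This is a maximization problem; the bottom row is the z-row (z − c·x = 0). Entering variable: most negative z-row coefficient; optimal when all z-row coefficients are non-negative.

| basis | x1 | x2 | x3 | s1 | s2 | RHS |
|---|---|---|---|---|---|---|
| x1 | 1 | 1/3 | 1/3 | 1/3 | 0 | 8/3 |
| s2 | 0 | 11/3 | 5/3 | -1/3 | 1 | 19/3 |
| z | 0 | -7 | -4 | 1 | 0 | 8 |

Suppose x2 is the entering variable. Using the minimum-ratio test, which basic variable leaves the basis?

Column x2 entries and ratios — x1: (8/3)/(1/3) = 8; s2: (19/3)/(11/3) = 19/11.
Smallest ratio is 19/11 in the row of s2, so s2 leaves.

s2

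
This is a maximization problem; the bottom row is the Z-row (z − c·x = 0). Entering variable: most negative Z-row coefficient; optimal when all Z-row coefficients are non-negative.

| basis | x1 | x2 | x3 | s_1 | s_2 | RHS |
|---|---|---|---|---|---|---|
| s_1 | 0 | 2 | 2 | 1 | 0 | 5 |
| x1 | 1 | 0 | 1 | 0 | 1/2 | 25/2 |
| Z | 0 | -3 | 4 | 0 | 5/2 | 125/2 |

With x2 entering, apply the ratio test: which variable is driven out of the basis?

s_1

Column x2 entries and ratios — s_1: 5/2 = 5/2; x1: 0 ≤ 0, skip.
Smallest ratio is 5/2 in the row of s_1, so s_1 leaves.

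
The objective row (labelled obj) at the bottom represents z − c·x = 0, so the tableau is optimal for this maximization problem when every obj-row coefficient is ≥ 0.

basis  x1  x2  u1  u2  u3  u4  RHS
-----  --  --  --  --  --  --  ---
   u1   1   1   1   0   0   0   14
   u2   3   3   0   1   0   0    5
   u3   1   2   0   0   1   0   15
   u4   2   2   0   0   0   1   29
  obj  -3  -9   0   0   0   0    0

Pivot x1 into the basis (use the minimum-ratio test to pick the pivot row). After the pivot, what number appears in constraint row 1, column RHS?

37/3

Ratio test on column x1 — row 1: 14/1 = 14; row 2: 5/3 = 5/3; row 3: 15/1 = 15; row 4: 29/2 = 29/2. Minimum is 5/3 at row 2 (u2 leaves); pivot element 3.
Divide row 2 by 3; eliminate column x1 from the other rows.
Row 1 update in column RHS: 14 − 1·(5/3) = 37/3.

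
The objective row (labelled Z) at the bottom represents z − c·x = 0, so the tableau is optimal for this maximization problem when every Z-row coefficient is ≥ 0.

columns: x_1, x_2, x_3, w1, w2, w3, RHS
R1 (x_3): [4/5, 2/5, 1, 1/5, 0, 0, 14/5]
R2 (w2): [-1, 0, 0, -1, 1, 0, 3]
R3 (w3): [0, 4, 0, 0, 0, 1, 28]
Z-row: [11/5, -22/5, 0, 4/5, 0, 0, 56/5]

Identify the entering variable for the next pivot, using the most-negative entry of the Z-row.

Negative Z-row entries: x_2: -22/5.
The most negative is -22/5 in column x_2, so x_2 enters.

x_2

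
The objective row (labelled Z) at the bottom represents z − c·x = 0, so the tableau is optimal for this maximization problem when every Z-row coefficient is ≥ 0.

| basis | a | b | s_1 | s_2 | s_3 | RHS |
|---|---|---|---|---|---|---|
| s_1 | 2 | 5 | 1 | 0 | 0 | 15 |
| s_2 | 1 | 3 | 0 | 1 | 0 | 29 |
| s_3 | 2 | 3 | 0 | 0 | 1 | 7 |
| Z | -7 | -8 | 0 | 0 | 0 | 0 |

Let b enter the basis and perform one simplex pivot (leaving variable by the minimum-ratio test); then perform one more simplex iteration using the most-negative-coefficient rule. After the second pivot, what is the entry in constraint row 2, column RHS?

Ratio test on column b — row 1: 15/5 = 3; row 2: 29/3 = 29/3; row 3: 7/3 = 7/3. Minimum is 7/3 at row 3 (s_3 leaves); pivot element 3.
Divide row 3 by 3; eliminate column b from the other rows.
Second iteration: most negative Z-row entry is -5/3 in column a, so a enters.
Ratio test on column a — row 1: entry -4/3 ≤ 0; row 2: entry -1 ≤ 0; row 3: (7/3)/(2/3) = 7/2. Minimum is 7/2 at row 3 (b leaves); pivot element 2/3.
Divide row 3 by 2/3; eliminate column a from the other rows.
After both pivots, the entry at constraint row 2, column RHS is 51/2.

51/2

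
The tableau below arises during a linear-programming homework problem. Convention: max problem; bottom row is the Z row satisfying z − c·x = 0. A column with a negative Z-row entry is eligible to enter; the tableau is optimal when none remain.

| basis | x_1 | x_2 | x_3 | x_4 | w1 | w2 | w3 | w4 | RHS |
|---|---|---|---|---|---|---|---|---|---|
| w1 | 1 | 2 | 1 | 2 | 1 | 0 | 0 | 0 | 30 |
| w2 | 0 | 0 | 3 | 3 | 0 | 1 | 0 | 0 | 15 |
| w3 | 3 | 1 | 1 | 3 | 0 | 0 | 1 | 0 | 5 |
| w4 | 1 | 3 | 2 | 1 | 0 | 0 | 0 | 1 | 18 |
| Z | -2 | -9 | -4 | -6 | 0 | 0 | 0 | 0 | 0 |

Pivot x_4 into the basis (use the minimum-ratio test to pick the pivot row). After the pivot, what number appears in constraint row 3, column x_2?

1/3

Ratio test on column x_4 — row 1: 30/2 = 15; row 2: 15/3 = 5; row 3: 5/3 = 5/3; row 4: 18/1 = 18. Minimum is 5/3 at row 3 (w3 leaves); pivot element 3.
Divide row 3 by 3; eliminate column x_4 from the other rows.
In the new row 3, the x_2 entry is the old entry divided by the pivot: 1/3 = 1/3.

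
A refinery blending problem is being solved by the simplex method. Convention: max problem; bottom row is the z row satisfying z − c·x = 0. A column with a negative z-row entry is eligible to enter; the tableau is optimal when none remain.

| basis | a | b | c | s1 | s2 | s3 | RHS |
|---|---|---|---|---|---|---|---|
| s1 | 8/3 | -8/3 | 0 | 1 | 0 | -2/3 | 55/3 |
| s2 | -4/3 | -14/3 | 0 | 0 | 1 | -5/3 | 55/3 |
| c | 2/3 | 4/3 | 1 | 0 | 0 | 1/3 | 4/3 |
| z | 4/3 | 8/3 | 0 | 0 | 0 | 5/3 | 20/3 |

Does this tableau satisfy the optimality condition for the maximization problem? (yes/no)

yes

Every z-row coefficient is ≥ 0, so the tableau is optimal.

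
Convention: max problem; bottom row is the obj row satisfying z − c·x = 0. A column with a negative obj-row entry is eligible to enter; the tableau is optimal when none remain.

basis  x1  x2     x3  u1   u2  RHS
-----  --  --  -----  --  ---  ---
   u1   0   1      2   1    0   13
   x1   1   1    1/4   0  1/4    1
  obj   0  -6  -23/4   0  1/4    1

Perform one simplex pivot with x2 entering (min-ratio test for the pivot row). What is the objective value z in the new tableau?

7

Ratio test on column x2 — row 1: 13/1 = 13; row 2: 1/1 = 1. Minimum is 1 at row 2 (x1 leaves); pivot element 1.
Pivot on row 2; the obj-row RHS becomes 1 − (-6)·1 = 7.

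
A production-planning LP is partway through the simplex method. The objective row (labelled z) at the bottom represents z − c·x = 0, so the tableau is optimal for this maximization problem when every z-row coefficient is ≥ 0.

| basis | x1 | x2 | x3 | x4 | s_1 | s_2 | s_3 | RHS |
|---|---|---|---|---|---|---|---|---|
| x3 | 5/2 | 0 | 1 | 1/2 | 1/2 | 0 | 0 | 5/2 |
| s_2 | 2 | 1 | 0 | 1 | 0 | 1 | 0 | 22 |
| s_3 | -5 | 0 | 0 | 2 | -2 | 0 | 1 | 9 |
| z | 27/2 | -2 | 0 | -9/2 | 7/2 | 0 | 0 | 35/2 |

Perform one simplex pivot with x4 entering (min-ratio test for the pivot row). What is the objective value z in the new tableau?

Ratio test on column x4 — row 1: (5/2)/(1/2) = 5; row 2: 22/1 = 22; row 3: 9/2 = 9/2. Minimum is 9/2 at row 3 (s_3 leaves); pivot element 2.
Pivot on row 3; the z-row RHS becomes 35/2 − (-9/2)·(9/2) = 151/4.

151/4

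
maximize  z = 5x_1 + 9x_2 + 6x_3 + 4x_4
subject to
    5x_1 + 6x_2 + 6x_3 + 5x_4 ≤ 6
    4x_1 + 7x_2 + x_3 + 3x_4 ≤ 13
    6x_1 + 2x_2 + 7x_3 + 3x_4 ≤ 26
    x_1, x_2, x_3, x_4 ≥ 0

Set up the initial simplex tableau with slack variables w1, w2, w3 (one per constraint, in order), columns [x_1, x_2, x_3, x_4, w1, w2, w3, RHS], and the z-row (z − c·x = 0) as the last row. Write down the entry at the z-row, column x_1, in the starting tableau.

The z-row carries the negated objective coefficients: the x_1 entry is -5.

-5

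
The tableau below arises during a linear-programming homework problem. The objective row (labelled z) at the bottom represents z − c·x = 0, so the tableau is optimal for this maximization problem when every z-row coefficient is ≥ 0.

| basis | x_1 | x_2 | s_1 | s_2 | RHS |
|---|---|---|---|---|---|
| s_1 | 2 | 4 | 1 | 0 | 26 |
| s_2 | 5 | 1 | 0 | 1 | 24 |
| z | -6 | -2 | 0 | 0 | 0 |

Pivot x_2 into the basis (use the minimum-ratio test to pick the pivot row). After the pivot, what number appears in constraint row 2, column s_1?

Ratio test on column x_2 — row 1: 26/4 = 13/2; row 2: 24/1 = 24. Minimum is 13/2 at row 1 (s_1 leaves); pivot element 4.
Divide row 1 by 4; eliminate column x_2 from the other rows.
Row 2 update in column s_1: 0 − 1·(1/4) = -1/4.

-1/4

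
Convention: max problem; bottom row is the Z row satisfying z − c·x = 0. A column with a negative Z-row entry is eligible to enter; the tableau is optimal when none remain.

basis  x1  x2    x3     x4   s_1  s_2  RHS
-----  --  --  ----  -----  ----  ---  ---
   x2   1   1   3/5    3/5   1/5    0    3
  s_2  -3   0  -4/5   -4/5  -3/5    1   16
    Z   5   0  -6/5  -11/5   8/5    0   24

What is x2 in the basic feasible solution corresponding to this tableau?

3

x2 is basic (row 1); its value is the RHS of that row, 3.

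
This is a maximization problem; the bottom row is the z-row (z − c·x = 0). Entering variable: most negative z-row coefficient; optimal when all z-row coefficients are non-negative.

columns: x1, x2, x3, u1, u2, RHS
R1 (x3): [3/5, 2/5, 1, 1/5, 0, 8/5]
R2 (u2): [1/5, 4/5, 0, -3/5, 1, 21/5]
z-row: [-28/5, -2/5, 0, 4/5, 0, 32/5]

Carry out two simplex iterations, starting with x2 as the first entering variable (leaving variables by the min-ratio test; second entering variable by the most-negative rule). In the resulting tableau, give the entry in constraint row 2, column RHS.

11/3

Ratio test on column x2 — row 1: (8/5)/(2/5) = 4; row 2: (21/5)/(4/5) = 21/4. Minimum is 4 at row 1 (x3 leaves); pivot element 2/5.
Divide row 1 by 2/5; eliminate column x2 from the other rows.
Second iteration: most negative z-row entry is -5 in column x1, so x1 enters.
Ratio test on column x1 — row 1: 4/(3/2) = 8/3; row 2: entry -1 ≤ 0. Minimum is 8/3 at row 1 (x2 leaves); pivot element 3/2.
Divide row 1 by 3/2; eliminate column x1 from the other rows.
After both pivots, the entry at constraint row 2, column RHS is 11/3.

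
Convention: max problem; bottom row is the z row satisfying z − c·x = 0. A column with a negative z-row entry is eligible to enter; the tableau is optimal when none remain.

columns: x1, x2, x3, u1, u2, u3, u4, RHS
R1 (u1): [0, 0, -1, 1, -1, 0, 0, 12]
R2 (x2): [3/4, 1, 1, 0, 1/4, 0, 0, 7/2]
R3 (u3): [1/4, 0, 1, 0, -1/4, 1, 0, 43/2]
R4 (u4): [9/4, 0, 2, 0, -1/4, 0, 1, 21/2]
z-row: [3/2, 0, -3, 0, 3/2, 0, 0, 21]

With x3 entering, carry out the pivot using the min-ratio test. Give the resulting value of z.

Ratio test on column x3 — row 1: entry -1 ≤ 0; row 2: (7/2)/1 = 7/2; row 3: (43/2)/1 = 43/2; row 4: (21/2)/2 = 21/4. Minimum is 7/2 at row 2 (x2 leaves); pivot element 1.
Pivot on row 2; the z-row RHS becomes 21 − (-3)·(7/2) = 63/2.

63/2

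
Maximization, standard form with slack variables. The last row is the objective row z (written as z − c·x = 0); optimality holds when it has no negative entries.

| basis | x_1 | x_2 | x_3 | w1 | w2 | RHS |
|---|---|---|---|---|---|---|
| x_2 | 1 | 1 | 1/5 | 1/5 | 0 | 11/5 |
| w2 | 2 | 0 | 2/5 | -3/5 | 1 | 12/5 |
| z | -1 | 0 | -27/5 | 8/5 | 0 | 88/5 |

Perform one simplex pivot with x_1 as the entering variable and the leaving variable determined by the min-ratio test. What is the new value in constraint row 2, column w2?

Ratio test on column x_1 — row 1: (11/5)/1 = 11/5; row 2: (12/5)/2 = 6/5. Minimum is 6/5 at row 2 (w2 leaves); pivot element 2.
Divide row 2 by 2; eliminate column x_1 from the other rows.
In the new row 2, the w2 entry is the old entry divided by the pivot: 1/2 = 1/2.

1/2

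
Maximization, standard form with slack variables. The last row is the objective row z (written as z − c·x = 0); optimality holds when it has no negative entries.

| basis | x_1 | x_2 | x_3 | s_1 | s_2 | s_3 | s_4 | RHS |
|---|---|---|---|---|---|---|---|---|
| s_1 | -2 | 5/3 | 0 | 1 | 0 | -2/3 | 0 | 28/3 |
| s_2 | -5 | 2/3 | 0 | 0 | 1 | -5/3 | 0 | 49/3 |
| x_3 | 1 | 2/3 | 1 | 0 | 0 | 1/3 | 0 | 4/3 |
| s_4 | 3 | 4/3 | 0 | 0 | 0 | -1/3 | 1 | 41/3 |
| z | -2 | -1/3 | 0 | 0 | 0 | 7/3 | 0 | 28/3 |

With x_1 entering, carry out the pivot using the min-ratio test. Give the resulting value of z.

12

Ratio test on column x_1 — row 1: entry -2 ≤ 0; row 2: entry -5 ≤ 0; row 3: (4/3)/1 = 4/3; row 4: (41/3)/3 = 41/9. Minimum is 4/3 at row 3 (x_3 leaves); pivot element 1.
Pivot on row 3; the z-row RHS becomes 28/3 − (-2)·(4/3) = 12.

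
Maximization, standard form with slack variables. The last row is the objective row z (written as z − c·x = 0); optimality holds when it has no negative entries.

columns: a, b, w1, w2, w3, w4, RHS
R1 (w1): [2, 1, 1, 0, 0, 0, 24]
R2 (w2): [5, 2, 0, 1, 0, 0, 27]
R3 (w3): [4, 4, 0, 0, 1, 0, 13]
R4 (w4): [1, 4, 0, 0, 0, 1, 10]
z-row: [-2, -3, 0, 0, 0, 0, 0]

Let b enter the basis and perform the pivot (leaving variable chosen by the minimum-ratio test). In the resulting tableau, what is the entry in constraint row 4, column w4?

1/4

Ratio test on column b — row 1: 24/1 = 24; row 2: 27/2 = 27/2; row 3: 13/4 = 13/4; row 4: 10/4 = 5/2. Minimum is 5/2 at row 4 (w4 leaves); pivot element 4.
Divide row 4 by 4; eliminate column b from the other rows.
In the new row 4, the w4 entry is the old entry divided by the pivot: 1/4 = 1/4.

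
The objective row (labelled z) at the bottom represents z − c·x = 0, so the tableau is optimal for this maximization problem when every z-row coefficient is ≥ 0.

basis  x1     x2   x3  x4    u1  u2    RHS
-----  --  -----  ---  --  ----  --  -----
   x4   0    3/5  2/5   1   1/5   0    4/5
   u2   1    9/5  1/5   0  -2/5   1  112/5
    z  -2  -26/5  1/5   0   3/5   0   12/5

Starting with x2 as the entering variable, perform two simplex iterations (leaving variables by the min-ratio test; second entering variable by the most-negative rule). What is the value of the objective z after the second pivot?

148/3

Ratio test on column x2 — row 1: (4/5)/(3/5) = 4/3; row 2: (112/5)/(9/5) = 112/9. Minimum is 4/3 at row 1 (x4 leaves); pivot element 3/5.
Pivot on row 1; the z-row RHS becomes 12/5 − (-26/5)·(4/3) = 28/3.
Next entering variable (most negative z-row entry -2): x1.
Ratio test on column x1 — row 1: entry 0 ≤ 0; row 2: 20/1 = 20. Minimum is 20 at row 2 (u2 leaves); pivot element 1.
After the second pivot the z-row RHS is 28/3 − (-2)·20 = 148/3.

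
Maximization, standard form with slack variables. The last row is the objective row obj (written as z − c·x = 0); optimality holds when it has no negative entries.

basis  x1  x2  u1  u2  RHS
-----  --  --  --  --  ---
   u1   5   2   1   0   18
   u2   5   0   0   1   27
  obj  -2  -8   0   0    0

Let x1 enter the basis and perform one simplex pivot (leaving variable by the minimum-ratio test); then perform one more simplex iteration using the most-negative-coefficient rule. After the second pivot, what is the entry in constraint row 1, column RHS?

9

Ratio test on column x1 — row 1: 18/5 = 18/5; row 2: 27/5 = 27/5. Minimum is 18/5 at row 1 (u1 leaves); pivot element 5.
Divide row 1 by 5; eliminate column x1 from the other rows.
Second iteration: most negative obj-row entry is -36/5 in column x2, so x2 enters.
Ratio test on column x2 — row 1: (18/5)/(2/5) = 9; row 2: entry -2 ≤ 0. Minimum is 9 at row 1 (x1 leaves); pivot element 2/5.
Divide row 1 by 2/5; eliminate column x2 from the other rows.
After both pivots, the entry at constraint row 1, column RHS is 9.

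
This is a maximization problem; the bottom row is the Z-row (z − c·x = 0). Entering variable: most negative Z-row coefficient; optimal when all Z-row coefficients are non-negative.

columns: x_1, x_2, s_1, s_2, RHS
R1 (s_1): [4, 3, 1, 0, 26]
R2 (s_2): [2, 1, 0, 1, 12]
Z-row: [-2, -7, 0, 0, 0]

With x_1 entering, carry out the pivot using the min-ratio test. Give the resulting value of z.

12

Ratio test on column x_1 — row 1: 26/4 = 13/2; row 2: 12/2 = 6. Minimum is 6 at row 2 (s_2 leaves); pivot element 2.
Pivot on row 2; the Z-row RHS becomes 0 − (-2)·6 = 12.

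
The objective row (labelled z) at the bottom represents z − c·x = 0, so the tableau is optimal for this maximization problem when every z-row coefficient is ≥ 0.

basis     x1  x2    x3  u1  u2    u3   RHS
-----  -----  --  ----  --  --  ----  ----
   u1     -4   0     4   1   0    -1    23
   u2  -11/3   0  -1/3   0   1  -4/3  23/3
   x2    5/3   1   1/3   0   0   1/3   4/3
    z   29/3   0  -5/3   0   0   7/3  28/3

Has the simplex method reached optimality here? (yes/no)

no

The z-row has a negative entry -5/3 in column x3, so it is not optimal.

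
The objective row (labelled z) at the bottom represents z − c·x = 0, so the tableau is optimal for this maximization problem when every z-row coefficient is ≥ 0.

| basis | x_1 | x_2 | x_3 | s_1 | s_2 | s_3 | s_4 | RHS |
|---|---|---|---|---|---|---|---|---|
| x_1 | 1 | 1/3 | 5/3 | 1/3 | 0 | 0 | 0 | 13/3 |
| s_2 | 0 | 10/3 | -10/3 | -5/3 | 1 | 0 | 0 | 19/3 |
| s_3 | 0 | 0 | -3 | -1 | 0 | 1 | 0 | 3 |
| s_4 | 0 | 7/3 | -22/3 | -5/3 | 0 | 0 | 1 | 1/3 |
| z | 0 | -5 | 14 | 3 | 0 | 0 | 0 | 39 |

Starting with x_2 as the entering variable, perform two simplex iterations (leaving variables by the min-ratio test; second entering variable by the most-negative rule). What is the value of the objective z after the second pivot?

Ratio test on column x_2 — row 1: (13/3)/(1/3) = 13; row 2: (19/3)/(10/3) = 19/10; row 3: entry 0 ≤ 0; row 4: (1/3)/(7/3) = 1/7. Minimum is 1/7 at row 4 (s_4 leaves); pivot element 7/3.
Pivot on row 4; the z-row RHS becomes 39 − (-5)·(1/7) = 278/7.
Next entering variable (most negative z-row entry -12/7): x_3.
Ratio test on column x_3 — row 1: (30/7)/(19/7) = 30/19; row 2: (41/7)/(50/7) = 41/50; row 3: entry -3 ≤ 0; row 4: entry -22/7 ≤ 0. Minimum is 41/50 at row 2 (s_2 leaves); pivot element 50/7.
After the second pivot the z-row RHS is 278/7 − (-12/7)·(41/50) = 1028/25.

1028/25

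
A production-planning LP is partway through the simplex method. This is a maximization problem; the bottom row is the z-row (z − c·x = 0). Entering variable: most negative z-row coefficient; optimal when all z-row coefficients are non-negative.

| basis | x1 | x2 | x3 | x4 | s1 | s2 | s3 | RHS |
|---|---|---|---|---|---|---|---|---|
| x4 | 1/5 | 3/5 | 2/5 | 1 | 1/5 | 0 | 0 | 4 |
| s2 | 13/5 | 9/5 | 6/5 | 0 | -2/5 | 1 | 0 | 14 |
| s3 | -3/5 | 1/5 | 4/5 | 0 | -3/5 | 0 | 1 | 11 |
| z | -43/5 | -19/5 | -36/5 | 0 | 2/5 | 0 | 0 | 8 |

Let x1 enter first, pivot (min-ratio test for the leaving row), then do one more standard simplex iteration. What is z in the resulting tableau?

Ratio test on column x1 — row 1: 4/(1/5) = 20; row 2: 14/(13/5) = 70/13; row 3: entry -3/5 ≤ 0. Minimum is 70/13 at row 2 (s2 leaves); pivot element 13/5.
Pivot on row 2; the z-row RHS becomes 8 − (-43/5)·(70/13) = 706/13.
Next entering variable (most negative z-row entry -42/13): x3.
Ratio test on column x3 — row 1: (38/13)/(4/13) = 19/2; row 2: (70/13)/(6/13) = 35/3; row 3: (185/13)/(14/13) = 185/14. Minimum is 19/2 at row 1 (x4 leaves); pivot element 4/13.
After the second pivot the z-row RHS is 706/13 − (-42/13)·(19/2) = 85.

85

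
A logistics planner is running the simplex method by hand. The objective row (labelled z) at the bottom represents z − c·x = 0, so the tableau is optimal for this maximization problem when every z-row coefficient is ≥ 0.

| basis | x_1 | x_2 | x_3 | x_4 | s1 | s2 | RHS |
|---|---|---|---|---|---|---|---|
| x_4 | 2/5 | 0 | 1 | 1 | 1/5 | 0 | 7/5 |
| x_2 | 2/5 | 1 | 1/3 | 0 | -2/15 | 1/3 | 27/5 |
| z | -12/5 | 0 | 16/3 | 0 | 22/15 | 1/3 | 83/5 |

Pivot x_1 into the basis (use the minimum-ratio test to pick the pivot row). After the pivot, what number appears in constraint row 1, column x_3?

Ratio test on column x_1 — row 1: (7/5)/(2/5) = 7/2; row 2: (27/5)/(2/5) = 27/2. Minimum is 7/2 at row 1 (x_4 leaves); pivot element 2/5.
Divide row 1 by 2/5; eliminate column x_1 from the other rows.
In the new row 1, the x_3 entry is the old entry divided by the pivot: 1/(2/5) = 5/2.

5/2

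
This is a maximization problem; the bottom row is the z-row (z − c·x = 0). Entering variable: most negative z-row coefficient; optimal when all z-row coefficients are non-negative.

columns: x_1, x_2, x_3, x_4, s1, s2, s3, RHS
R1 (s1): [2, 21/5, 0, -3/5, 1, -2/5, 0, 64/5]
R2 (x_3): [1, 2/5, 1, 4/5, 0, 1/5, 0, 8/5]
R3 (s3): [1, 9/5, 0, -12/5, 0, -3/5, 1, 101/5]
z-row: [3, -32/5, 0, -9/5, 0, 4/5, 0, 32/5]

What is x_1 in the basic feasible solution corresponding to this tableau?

x_1 is not in the basis, so in the current basic feasible solution x_1 = 0.

0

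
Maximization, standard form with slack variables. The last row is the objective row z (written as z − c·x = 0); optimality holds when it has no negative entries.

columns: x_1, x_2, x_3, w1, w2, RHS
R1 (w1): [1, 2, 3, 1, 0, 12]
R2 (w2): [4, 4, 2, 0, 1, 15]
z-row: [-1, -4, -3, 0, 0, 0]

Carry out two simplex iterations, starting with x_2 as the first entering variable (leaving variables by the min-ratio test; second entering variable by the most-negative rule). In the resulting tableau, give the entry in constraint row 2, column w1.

Ratio test on column x_2 — row 1: 12/2 = 6; row 2: 15/4 = 15/4. Minimum is 15/4 at row 2 (w2 leaves); pivot element 4.
Divide row 2 by 4; eliminate column x_2 from the other rows.
Second iteration: most negative z-row entry is -1 in column x_3, so x_3 enters.
Ratio test on column x_3 — row 1: (9/2)/2 = 9/4; row 2: (15/4)/(1/2) = 15/2. Minimum is 9/4 at row 1 (w1 leaves); pivot element 2.
Divide row 1 by 2; eliminate column x_3 from the other rows.
After both pivots, the entry at constraint row 2, column w1 is -1/4.

-1/4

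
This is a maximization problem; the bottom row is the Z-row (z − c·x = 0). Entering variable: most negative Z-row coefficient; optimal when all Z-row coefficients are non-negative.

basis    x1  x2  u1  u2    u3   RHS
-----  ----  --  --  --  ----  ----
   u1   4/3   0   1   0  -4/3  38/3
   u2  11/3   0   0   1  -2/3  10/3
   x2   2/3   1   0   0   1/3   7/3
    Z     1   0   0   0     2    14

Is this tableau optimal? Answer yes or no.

Every Z-row coefficient is ≥ 0, so the tableau is optimal.

yes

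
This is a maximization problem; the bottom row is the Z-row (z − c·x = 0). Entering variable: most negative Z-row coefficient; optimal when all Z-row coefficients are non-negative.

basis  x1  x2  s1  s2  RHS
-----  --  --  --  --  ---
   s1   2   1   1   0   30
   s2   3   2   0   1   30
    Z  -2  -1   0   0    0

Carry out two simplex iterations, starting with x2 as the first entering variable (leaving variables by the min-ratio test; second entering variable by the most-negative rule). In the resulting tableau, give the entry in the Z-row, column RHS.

Ratio test on column x2 — row 1: 30/1 = 30; row 2: 30/2 = 15. Minimum is 15 at row 2 (s2 leaves); pivot element 2.
Divide row 2 by 2; eliminate column x2 from the other rows.
Second iteration: most negative Z-row entry is -1/2 in column x1, so x1 enters.
Ratio test on column x1 — row 1: 15/(1/2) = 30; row 2: 15/(3/2) = 10. Minimum is 10 at row 2 (x2 leaves); pivot element 3/2.
Divide row 2 by 3/2; eliminate column x1 from the other rows.
After both pivots, the entry at the Z-row, column RHS is 20.

20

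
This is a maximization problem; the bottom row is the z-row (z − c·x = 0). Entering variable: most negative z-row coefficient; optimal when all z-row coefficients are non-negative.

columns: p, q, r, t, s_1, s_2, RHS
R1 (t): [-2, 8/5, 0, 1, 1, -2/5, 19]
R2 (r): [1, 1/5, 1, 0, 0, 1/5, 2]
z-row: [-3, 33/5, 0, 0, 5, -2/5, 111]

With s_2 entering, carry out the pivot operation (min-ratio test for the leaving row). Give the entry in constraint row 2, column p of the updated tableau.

Ratio test on column s_2 — row 1: entry -2/5 ≤ 0; row 2: 2/(1/5) = 10. Minimum is 10 at row 2 (r leaves); pivot element 1/5.
Divide row 2 by 1/5; eliminate column s_2 from the other rows.
In the new row 2, the p entry is the old entry divided by the pivot: 1/(1/5) = 5.

5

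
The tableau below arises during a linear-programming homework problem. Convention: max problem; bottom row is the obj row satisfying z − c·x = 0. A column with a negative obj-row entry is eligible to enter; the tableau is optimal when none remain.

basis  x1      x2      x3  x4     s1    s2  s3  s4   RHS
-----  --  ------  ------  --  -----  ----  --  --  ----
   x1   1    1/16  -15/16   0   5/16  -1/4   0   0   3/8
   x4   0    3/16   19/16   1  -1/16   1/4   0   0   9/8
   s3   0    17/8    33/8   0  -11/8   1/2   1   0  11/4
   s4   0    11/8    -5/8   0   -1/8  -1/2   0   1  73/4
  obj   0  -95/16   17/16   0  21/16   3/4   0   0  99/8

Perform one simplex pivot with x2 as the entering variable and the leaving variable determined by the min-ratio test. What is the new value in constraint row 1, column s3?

Ratio test on column x2 — row 1: (3/8)/(1/16) = 6; row 2: (9/8)/(3/16) = 6; row 3: (11/4)/(17/8) = 22/17; row 4: (73/4)/(11/8) = 146/11. Minimum is 22/17 at row 3 (s3 leaves); pivot element 17/8.
Divide row 3 by 17/8; eliminate column x2 from the other rows.
Row 1 update in column s3: 0 − (1/16)·(8/17) = -1/34.

-1/34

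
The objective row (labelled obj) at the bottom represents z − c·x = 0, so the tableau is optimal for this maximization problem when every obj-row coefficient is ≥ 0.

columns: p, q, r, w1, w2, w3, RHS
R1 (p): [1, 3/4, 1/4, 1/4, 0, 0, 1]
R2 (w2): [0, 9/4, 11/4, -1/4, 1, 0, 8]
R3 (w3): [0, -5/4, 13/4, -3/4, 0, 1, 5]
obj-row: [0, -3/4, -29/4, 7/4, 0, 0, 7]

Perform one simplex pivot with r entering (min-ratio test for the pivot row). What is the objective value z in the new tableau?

236/13

Ratio test on column r — row 1: 1/(1/4) = 4; row 2: 8/(11/4) = 32/11; row 3: 5/(13/4) = 20/13. Minimum is 20/13 at row 3 (w3 leaves); pivot element 13/4.
Pivot on row 3; the obj-row RHS becomes 7 − (-29/4)·(20/13) = 236/13.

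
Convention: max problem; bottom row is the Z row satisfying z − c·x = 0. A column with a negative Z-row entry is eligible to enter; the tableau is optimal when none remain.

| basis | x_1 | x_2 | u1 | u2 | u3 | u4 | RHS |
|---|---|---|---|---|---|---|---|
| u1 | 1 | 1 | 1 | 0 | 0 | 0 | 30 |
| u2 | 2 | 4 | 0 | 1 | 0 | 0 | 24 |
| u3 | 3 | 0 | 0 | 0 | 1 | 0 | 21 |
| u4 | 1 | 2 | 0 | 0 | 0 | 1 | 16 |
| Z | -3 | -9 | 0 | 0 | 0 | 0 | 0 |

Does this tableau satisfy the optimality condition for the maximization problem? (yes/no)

no

The Z-row has a negative entry -9 in column x_2, so it is not optimal.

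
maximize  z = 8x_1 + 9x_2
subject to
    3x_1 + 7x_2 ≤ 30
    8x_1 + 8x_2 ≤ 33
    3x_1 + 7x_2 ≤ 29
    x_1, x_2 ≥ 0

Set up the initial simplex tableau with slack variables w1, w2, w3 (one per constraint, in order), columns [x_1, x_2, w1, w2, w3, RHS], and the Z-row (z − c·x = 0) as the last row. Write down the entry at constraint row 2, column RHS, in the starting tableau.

33

The RHS of constraint 2 is b_2 = 33.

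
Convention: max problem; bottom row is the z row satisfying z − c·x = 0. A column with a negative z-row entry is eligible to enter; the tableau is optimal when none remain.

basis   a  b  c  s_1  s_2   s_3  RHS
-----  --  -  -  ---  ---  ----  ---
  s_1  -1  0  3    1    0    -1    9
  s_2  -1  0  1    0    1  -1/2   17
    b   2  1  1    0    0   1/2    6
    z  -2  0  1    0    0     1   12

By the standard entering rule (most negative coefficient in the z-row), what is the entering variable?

Negative z-row entries: a: -2.
The most negative is -2 in column a, so a enters.

a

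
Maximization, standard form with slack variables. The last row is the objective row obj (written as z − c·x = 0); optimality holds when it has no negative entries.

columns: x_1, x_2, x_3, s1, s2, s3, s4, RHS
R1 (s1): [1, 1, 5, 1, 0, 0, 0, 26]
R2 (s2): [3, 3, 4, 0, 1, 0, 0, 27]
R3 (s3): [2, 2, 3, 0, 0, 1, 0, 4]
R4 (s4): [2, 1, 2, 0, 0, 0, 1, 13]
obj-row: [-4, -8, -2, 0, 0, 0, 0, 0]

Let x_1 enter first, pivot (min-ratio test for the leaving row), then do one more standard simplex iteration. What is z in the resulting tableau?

Ratio test on column x_1 — row 1: 26/1 = 26; row 2: 27/3 = 9; row 3: 4/2 = 2; row 4: 13/2 = 13/2. Minimum is 2 at row 3 (s3 leaves); pivot element 2.
Pivot on row 3; the obj-row RHS becomes 0 − (-4)·2 = 8.
Next entering variable (most negative obj-row entry -4): x_2.
Ratio test on column x_2 — row 1: entry 0 ≤ 0; row 2: entry 0 ≤ 0; row 3: 2/1 = 2; row 4: entry -1 ≤ 0. Minimum is 2 at row 3 (x_1 leaves); pivot element 1.
After the second pivot the obj-row RHS is 8 − (-4)·2 = 16.

16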